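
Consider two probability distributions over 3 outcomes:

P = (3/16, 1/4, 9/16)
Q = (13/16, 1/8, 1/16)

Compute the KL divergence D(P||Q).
D(P||Q) = Σ P(i) log₂(P(i)/Q(i))
  i=0: (3/16) × log₂((3/16)/(13/16)) = (3/16) × log₂(3/13) = -0.3967
  i=1: (1/4) × log₂((1/4)/(1/8)) = (1/4) × log₂(2) = 0.2500
  i=2: (9/16) × log₂((9/16)/(1/16)) = (9/16) × log₂(9) = 1.7831
D(P||Q) = -0.3967 + 0.2500 + 1.7831
  = 1.6364 bits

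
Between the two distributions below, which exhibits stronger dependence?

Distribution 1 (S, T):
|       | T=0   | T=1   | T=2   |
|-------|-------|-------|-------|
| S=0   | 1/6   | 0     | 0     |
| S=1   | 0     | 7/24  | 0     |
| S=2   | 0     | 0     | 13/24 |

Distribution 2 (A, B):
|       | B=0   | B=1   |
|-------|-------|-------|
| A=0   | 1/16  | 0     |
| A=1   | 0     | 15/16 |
Distribution 1 (S, T):
Marginal P(S) (row sums):
  P(S=0) = 1/6 + 0 + 0 = 1/6
  P(S=1) = 0 + 7/24 + 0 = 7/24
  P(S=2) = 0 + 0 + 13/24 = 13/24
Marginal P(T) (column sums):
  P(T=0) = 1/6 + 0 + 0 = 1/6
  P(T=1) = 0 + 7/24 + 0 = 7/24
  P(T=2) = 0 + 0 + 13/24 = 13/24

H(S) = -[(1/6)·log₂(1/6) + (7/24)·log₂(7/24) + (13/24)·log₂(13/24)]
  = 0.4308 + 0.5185 + 0.4791
  = 1.4284 bits
H(T) = -[(1/6)·log₂(1/6) + (7/24)·log₂(7/24) + (13/24)·log₂(13/24)]
  = 0.4308 + 0.5185 + 0.4791
  = 1.4284 bits
H(S,T) = -[(1/6)·log₂(1/6) + (7/24)·log₂(7/24) + (13/24)·log₂(13/24)]
  = 0.4308 + 0.5185 + 0.4791
  = 1.4284 bits

I(S;T) = H(S) + H(T) - H(S,T)
  = 1.4284 + 1.4284 - 1.4284
  = 1.4284 bits

Distribution 2 (A, B):
Marginal P(A) (row sums):
  P(A=0) = 1/16 + 0 = 1/16
  P(A=1) = 0 + 15/16 = 15/16
Marginal P(B) (column sums):
  P(B=0) = 1/16 + 0 = 1/16
  P(B=1) = 0 + 15/16 = 15/16

H(A) = -[(1/16)·log₂(1/16) + (15/16)·log₂(15/16)]
  = 0.2500 + 0.0873
  = 0.3373 bits
H(B) = -[(1/16)·log₂(1/16) + (15/16)·log₂(15/16)]
  = 0.2500 + 0.0873
  = 0.3373 bits
H(A,B) = -[(1/16)·log₂(1/16) + (15/16)·log₂(15/16)]
  = 0.2500 + 0.0873
  = 0.3373 bits

I(A;B) = H(A) + H(B) - H(A,B)
  = 0.3373 + 0.3373 - 0.3373
  = 0.3373 bits

I(S;T) = 1.4284 bits > I(A;B) = 0.3373 bits, so (S, T) has the higher mutual information (stronger dependence).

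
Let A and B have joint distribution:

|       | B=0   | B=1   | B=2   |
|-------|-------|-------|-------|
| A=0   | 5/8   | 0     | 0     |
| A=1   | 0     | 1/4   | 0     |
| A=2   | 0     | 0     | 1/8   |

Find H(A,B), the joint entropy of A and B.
H(A,B) = -Σ P(A,B) log₂ P(A,B), summed over the non-zero cells:
H(A,B) = -[(5/8)·log₂(5/8) + (1/4)·log₂(1/4) + (1/8)·log₂(1/8)]
  = 0.4238 + 0.5000 + 0.3750
  = 1.2988 bits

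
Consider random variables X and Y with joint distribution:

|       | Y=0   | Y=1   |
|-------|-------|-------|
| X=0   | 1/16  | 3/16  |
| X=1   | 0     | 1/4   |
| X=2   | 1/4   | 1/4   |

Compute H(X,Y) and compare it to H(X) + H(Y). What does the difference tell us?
Marginal P(X) (row sums):
  P(X=0) = 1/16 + 3/16 = 1/4
  P(X=1) = 0 + 1/4 = 1/4
  P(X=2) = 1/4 + 1/4 = 1/2
Marginal P(Y) (column sums):
  P(Y=0) = 1/16 + 0 + 1/4 = 5/16
  P(Y=1) = 3/16 + 1/4 + 1/4 = 11/16

H(X,Y) = -[(1/16)·log₂(1/16) + (3/16)·log₂(3/16) + (1/4)·log₂(1/4) + (1/4)·log₂(1/4) + (1/4)·log₂(1/4)]
  = 0.2500 + 0.4528 + 0.5000 + 0.5000 + 0.5000
  = 2.2028 bits
H(X) = -[(1/4)·log₂(1/4) + (1/4)·log₂(1/4) + (1/2)·log₂(1/2)]
  = 0.5000 + 0.5000 + 0.5000
  = 1.5000 bits
H(Y) = -[(5/16)·log₂(5/16) + (11/16)·log₂(11/16)]
  = 0.5244 + 0.3716
  = 0.8960 bits

H(X) + H(Y) = 1.5000 + 0.8960 = 2.3960 bits
Difference: H(X) + H(Y) - H(X,Y) = 2.3960 - 2.2028 = 0.1932 bits = I(X;Y)

The difference is the mutual information; it is positive here, so X and Y are dependent (knowing one reduces uncertainty about the other by 0.1932 bits).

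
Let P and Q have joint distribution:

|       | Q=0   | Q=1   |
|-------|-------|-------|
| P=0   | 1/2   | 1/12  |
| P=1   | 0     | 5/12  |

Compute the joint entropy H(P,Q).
H(P,Q) = -Σ P(P,Q) log₂ P(P,Q), summed over the non-zero cells:
H(P,Q) = -[(1/2)·log₂(1/2) + (1/12)·log₂(1/12) + (5/12)·log₂(5/12)]
  = 0.5000 + 0.2987 + 0.5263
  = 1.3250 bits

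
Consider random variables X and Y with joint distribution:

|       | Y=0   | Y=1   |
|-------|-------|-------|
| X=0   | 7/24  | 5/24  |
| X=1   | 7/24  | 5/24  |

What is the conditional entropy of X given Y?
Marginal P(Y) (column sums):
  P(Y=0) = 7/24 + 7/24 = 7/12
  P(Y=1) = 5/24 + 5/24 = 5/12

H(X|Y) = -Σ P(X,Y)·log₂ P(X|Y), where P(X|Y) = P(X,Y) / P(Y)
  (X=0,Y=0): P(X|Y) = (7/24)/(7/12) = 1/2;  -(7/24)·log₂(1/2) = 0.2917
  (X=0,Y=1): P(X|Y) = (5/24)/(5/12) = 1/2;  -(5/24)·log₂(1/2) = 0.2083
  (X=1,Y=0): P(X|Y) = (7/24)/(7/12) = 1/2;  -(7/24)·log₂(1/2) = 0.2917
  (X=1,Y=1): P(X|Y) = (5/24)/(5/12) = 1/2;  -(5/24)·log₂(1/2) = 0.2083
H(X|Y) = 0.2917 + 0.2083 + 0.2917 + 0.2083
  = 1.0000 bits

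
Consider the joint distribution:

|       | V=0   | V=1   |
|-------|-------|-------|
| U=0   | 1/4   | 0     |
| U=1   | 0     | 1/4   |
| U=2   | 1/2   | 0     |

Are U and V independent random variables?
Marginal P(U) (row sums):
  P(U=0) = 1/4 + 0 = 1/4
  P(U=1) = 0 + 1/4 = 1/4
  P(U=2) = 1/2 + 0 = 1/2
Marginal P(V) (column sums):
  P(V=0) = 1/4 + 0 + 1/2 = 3/4
  P(V=1) = 0 + 1/4 + 0 = 1/4

U and V are independent iff P(U=i,V=j) = P(U=i)·P(V=j) for every cell.
  P(U=0)·P(V=0) = 1/4 × 3/4 = 3/16, but P(U=0,V=0) = 1/4 ✗

No, U and V are not independent. Quantitatively, I(U;V) > 0:

H(U) = -[(1/4)·log₂(1/4) + (1/4)·log₂(1/4) + (1/2)·log₂(1/2)]
  = 0.5000 + 0.5000 + 0.5000
  = 1.5000 bits
H(V) = -[(3/4)·log₂(3/4) + (1/4)·log₂(1/4)]
  = 0.3113 + 0.5000
  = 0.8113 bits
H(U,V) = -[(1/4)·log₂(1/4) + (1/4)·log₂(1/4) + (1/2)·log₂(1/2)]
  = 0.5000 + 0.5000 + 0.5000
  = 1.5000 bits
I(U;V) = H(U) + H(V) - H(U,V) = 1.5000 + 0.8113 - 1.5000 = 0.8113 bits > 0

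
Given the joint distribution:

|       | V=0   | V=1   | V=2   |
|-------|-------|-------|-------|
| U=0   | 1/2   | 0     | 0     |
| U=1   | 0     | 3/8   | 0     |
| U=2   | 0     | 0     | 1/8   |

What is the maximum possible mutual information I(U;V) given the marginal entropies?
The upper bound on mutual information is I(U;V) ≤ min(H(U), H(V)).

Marginal P(U) (row sums):
  P(U=0) = 1/2 + 0 + 0 = 1/2
  P(U=1) = 0 + 3/8 + 0 = 3/8
  P(U=2) = 0 + 0 + 1/8 = 1/8
Marginal P(V) (column sums):
  P(V=0) = 1/2 + 0 + 0 = 1/2
  P(V=1) = 0 + 3/8 + 0 = 3/8
  P(V=2) = 0 + 0 + 1/8 = 1/8

H(U) = -[(1/2)·log₂(1/2) + (3/8)·log₂(3/8) + (1/8)·log₂(1/8)]
  = 0.5000 + 0.5306 + 0.3750
  = 1.4056 bits
H(V) = -[(1/2)·log₂(1/2) + (3/8)·log₂(3/8) + (1/8)·log₂(1/8)]
  = 0.5000 + 0.5306 + 0.3750
  = 1.4056 bits

Maximum possible I(U;V) = min(1.4056, 1.4056) = 1.4056 bits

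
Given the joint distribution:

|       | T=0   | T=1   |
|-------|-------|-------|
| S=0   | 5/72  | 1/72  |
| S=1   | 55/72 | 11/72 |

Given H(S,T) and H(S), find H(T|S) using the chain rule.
From the chain rule: H(S,T) = H(S) + H(T|S)
Therefore: H(T|S) = H(S,T) - H(S)

H(S,T) = -[(5/72)·log₂(5/72) + (1/72)·log₂(1/72) + (55/72)·log₂(55/72) + (11/72)·log₂(11/72)]
  = 0.2672 + 0.0857 + 0.2968 + 0.4141
  = 1.0638 bits
Marginal P(S) (row sums):
  P(S=0) = 5/72 + 1/72 = 1/12
  P(S=1) = 55/72 + 11/72 = 11/12
H(S) = -[(1/12)·log₂(1/12) + (11/12)·log₂(11/12)]
  = 0.2987 + 0.1151
  = 0.4138 bits

H(T|S) = 1.0638 - 0.4138 = 0.6500 bits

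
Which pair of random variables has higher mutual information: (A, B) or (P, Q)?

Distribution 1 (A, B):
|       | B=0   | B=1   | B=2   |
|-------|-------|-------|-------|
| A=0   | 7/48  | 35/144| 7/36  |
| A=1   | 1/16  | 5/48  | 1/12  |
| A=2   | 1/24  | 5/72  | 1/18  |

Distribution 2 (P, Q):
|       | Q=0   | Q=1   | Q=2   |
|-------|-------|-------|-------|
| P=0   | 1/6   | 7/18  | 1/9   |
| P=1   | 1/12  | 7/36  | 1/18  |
Distribution 1 (A, B):
Marginal P(A) (row sums):
  P(A=0) = 7/48 + 35/144 + 7/36 = 7/12
  P(A=1) = 1/16 + 5/48 + 1/12 = 1/4
  P(A=2) = 1/24 + 5/72 + 1/18 = 1/6
Marginal P(B) (column sums):
  P(B=0) = 7/48 + 1/16 + 1/24 = 1/4
  P(B=1) = 35/144 + 5/48 + 5/72 = 5/12
  P(B=2) = 7/36 + 1/12 + 1/18 = 1/3

H(A) = -[(7/12)·log₂(7/12) + (1/4)·log₂(1/4) + (1/6)·log₂(1/6)]
  = 0.4536 + 0.5000 + 0.4308
  = 1.3844 bits
H(B) = -[(1/4)·log₂(1/4) + (5/12)·log₂(5/12) + (1/3)·log₂(1/3)]
  = 0.5000 + 0.5263 + 0.5283
  = 1.5546 bits
H(A,B) = -[(7/48)·log₂(7/48) + (35/144)·log₂(35/144) + (7/36)·log₂(7/36) + (1/16)·log₂(1/16) + (5/48)·log₂(5/48) + (1/12)·log₂(1/12) + (1/24)·log₂(1/24) + (5/72)·log₂(5/72) + (1/18)·log₂(1/18)]
  = 0.4051 + 0.4960 + 0.4594 + 0.2500 + 0.3399 + 0.2987 + 0.1910 + 0.2672 + 0.2317
  = 2.9390 bits

I(A;B) = H(A) + H(B) - H(A,B)
  = 1.3844 + 1.5546 - 2.9390
  = 0.0000 bits

Distribution 2 (P, Q):
Marginal P(P) (row sums):
  P(P=0) = 1/6 + 7/18 + 1/9 = 2/3
  P(P=1) = 1/12 + 7/36 + 1/18 = 1/3
Marginal P(Q) (column sums):
  P(Q=0) = 1/6 + 1/12 = 1/4
  P(Q=1) = 7/18 + 7/36 = 7/12
  P(Q=2) = 1/9 + 1/18 = 1/6

H(P) = -[(2/3)·log₂(2/3) + (1/3)·log₂(1/3)]
  = 0.3900 + 0.5283
  = 0.9183 bits
H(Q) = -[(1/4)·log₂(1/4) + (7/12)·log₂(7/12) + (1/6)·log₂(1/6)]
  = 0.5000 + 0.4536 + 0.4308
  = 1.3844 bits
H(P,Q) = -[(1/6)·log₂(1/6) + (7/18)·log₂(7/18) + (1/9)·log₂(1/9) + (1/12)·log₂(1/12) + (7/36)·log₂(7/36) + (1/18)·log₂(1/18)]
  = 0.4308 + 0.5299 + 0.3522 + 0.2987 + 0.4594 + 0.2317
  = 2.3027 bits

I(P;Q) = H(P) + H(Q) - H(P,Q)
  = 0.9183 + 1.3844 - 2.3027
  = 0.0000 bits

Both joint tables factor as the product of their marginals, so I(A;B) = I(P;Q) = 0 bits: neither is larger (both pairs are independent).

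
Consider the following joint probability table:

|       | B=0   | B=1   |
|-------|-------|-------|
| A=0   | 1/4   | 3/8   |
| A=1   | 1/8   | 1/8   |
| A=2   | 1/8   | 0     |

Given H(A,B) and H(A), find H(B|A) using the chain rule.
From the chain rule: H(A,B) = H(A) + H(B|A)
Therefore: H(B|A) = H(A,B) - H(A)

H(A,B) = -[(1/4)·log₂(1/4) + (3/8)·log₂(3/8) + (1/8)·log₂(1/8) + (1/8)·log₂(1/8) + (1/8)·log₂(1/8)]
  = 0.5000 + 0.5306 + 0.3750 + 0.3750 + 0.3750
  = 2.1556 bits
Marginal P(A) (row sums):
  P(A=0) = 1/4 + 3/8 = 5/8
  P(A=1) = 1/8 + 1/8 = 1/4
  P(A=2) = 1/8 + 0 = 1/8
H(A) = -[(5/8)·log₂(5/8) + (1/4)·log₂(1/4) + (1/8)·log₂(1/8)]
  = 0.4238 + 0.5000 + 0.3750
  = 1.2988 bits

H(B|A) = 2.1556 - 1.2988 = 0.8568 bits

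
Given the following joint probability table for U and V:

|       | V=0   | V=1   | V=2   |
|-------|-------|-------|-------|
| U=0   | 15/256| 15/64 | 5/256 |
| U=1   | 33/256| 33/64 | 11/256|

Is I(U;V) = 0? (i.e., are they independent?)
Marginal P(U) (row sums):
  P(U=0) = 15/256 + 15/64 + 5/256 = 5/16
  P(U=1) = 33/256 + 33/64 + 11/256 = 11/16
Marginal P(V) (column sums):
  P(V=0) = 15/256 + 33/256 = 3/16
  P(V=1) = 15/64 + 33/64 = 3/4
  P(V=2) = 5/256 + 11/256 = 1/16

U and V are independent iff P(U=i,V=j) = P(U=i)·P(V=j) for every cell.
  P(U=0)·P(V=0) = 5/16 × 3/16 = 15/256 = P(U=0,V=0) ✓
  P(U=0)·P(V=1) = 5/16 × 3/4 = 15/64 = P(U=0,V=1) ✓
  P(U=0)·P(V=2) = 5/16 × 1/16 = 5/256 = P(U=0,V=2) ✓
  P(U=1)·P(V=0) = 11/16 × 3/16 = 33/256 = P(U=1,V=0) ✓
  P(U=1)·P(V=1) = 11/16 × 3/4 = 33/64 = P(U=1,V=1) ✓
  P(U=1)·P(V=2) = 11/16 × 1/16 = 11/256 = P(U=1,V=2) ✓

Yes, U and V are independent: every cell factors, so I(U;V) = 0 bits.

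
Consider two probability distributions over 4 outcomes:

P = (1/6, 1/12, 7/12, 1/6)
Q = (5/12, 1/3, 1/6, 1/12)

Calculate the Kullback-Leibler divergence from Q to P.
D(P||Q) = Σ P(i) log₂(P(i)/Q(i))
  i=0: (1/6) × log₂((1/6)/(5/12)) = (1/6) × log₂(2/5) = -0.2203
  i=1: (1/12) × log₂((1/12)/(1/3)) = (1/12) × log₂(1/4) = -0.1667
  i=2: (7/12) × log₂((7/12)/(1/6)) = (7/12) × log₂(7/2) = 1.0543
  i=3: (1/6) × log₂((1/6)/(1/12)) = (1/6) × log₂(2) = 0.1667
D(P||Q) = -0.2203 - 0.1667 + 1.0543 + 0.1667
  = 0.8340 bits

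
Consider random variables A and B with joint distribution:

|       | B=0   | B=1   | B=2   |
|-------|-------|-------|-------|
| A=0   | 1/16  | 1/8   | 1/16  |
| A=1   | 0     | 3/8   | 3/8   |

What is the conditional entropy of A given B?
Marginal P(B) (column sums):
  P(B=0) = 1/16 + 0 = 1/16
  P(B=1) = 1/8 + 3/8 = 1/2
  P(B=2) = 1/16 + 3/8 = 7/16

H(A|B) = -Σ P(A,B)·log₂ P(A|B), where P(A|B) = P(A,B) / P(B)
  (cells with P(A,B) = 0 contribute 0)
  (A=0,B=0): P(A|B) = (1/16)/(1/16) = 1;  -(1/16)·log₂(1) = 0.0000
  (A=0,B=1): P(A|B) = (1/8)/(1/2) = 1/4;  -(1/8)·log₂(1/4) = 0.2500
  (A=0,B=2): P(A|B) = (1/16)/(7/16) = 1/7;  -(1/16)·log₂(1/7) = 0.1755
  (A=1,B=1): P(A|B) = (3/8)/(1/2) = 3/4;  -(3/8)·log₂(3/4) = 0.1556
  (A=1,B=2): P(A|B) = (3/8)/(7/16) = 6/7;  -(3/8)·log₂(6/7) = 0.0834
H(A|B) = 0.0000 + 0.2500 + 0.1755 + 0.1556 + 0.0834
  = 0.6645 bits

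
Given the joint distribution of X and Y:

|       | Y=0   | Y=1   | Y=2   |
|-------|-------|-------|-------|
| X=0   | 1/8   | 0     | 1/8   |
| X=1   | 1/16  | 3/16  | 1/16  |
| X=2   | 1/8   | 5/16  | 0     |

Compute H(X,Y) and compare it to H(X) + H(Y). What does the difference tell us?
Marginal P(X) (row sums):
  P(X=0) = 1/8 + 0 + 1/8 = 1/4
  P(X=1) = 1/16 + 3/16 + 1/16 = 5/16
  P(X=2) = 1/8 + 5/16 + 0 = 7/16
Marginal P(Y) (column sums):
  P(Y=0) = 1/8 + 1/16 + 1/8 = 5/16
  P(Y=1) = 0 + 3/16 + 5/16 = 1/2
  P(Y=2) = 1/8 + 1/16 + 0 = 3/16

H(X,Y) = -[(1/8)·log₂(1/8) + (1/8)·log₂(1/8) + (1/16)·log₂(1/16) + (3/16)·log₂(3/16) + (1/16)·log₂(1/16) + (1/8)·log₂(1/8) + (5/16)·log₂(5/16)]
  = 0.3750 + 0.3750 + 0.2500 + 0.4528 + 0.2500 + 0.3750 + 0.5244
  = 2.6022 bits
H(X) = -[(1/4)·log₂(1/4) + (5/16)·log₂(5/16) + (7/16)·log₂(7/16)]
  = 0.5000 + 0.5244 + 0.5218
  = 1.5462 bits
H(Y) = -[(5/16)·log₂(5/16) + (1/2)·log₂(1/2) + (3/16)·log₂(3/16)]
  = 0.5244 + 0.5000 + 0.4528
  = 1.4772 bits

H(X) + H(Y) = 1.5462 + 1.4772 = 3.0234 bits
Difference: H(X) + H(Y) - H(X,Y) = 3.0234 - 2.6022 = 0.4212 bits = I(X;Y)

The difference is the mutual information; it is positive here, so X and Y are dependent (knowing one reduces uncertainty about the other by 0.4212 bits).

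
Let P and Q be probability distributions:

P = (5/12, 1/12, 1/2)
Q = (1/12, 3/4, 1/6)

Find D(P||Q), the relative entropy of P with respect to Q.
D(P||Q) = Σ P(i) log₂(P(i)/Q(i))
  i=0: (5/12) × log₂((5/12)/(1/12)) = (5/12) × log₂(5) = 0.9675
  i=1: (1/12) × log₂((1/12)/(3/4)) = (1/12) × log₂(1/9) = -0.2642
  i=2: (1/2) × log₂((1/2)/(1/6)) = (1/2) × log₂(3) = 0.7925
D(P||Q) = 0.9675 - 0.2642 + 0.7925
  = 1.4958 bits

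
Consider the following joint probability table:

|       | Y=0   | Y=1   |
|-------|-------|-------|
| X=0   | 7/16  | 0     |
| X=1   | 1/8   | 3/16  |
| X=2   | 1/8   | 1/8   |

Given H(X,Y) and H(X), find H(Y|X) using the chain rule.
From the chain rule: H(X,Y) = H(X) + H(Y|X)
Therefore: H(Y|X) = H(X,Y) - H(X)

H(X,Y) = -[(7/16)·log₂(7/16) + (1/8)·log₂(1/8) + (3/16)·log₂(3/16) + (1/8)·log₂(1/8) + (1/8)·log₂(1/8)]
  = 0.5218 + 0.3750 + 0.4528 + 0.3750 + 0.3750
  = 2.0996 bits
Marginal P(X) (row sums):
  P(X=0) = 7/16 + 0 = 7/16
  P(X=1) = 1/8 + 3/16 = 5/16
  P(X=2) = 1/8 + 1/8 = 1/4
H(X) = -[(7/16)·log₂(7/16) + (5/16)·log₂(5/16) + (1/4)·log₂(1/4)]
  = 0.5218 + 0.5244 + 0.5000
  = 1.5462 bits

H(Y|X) = 2.0996 - 1.5462 = 0.5534 bits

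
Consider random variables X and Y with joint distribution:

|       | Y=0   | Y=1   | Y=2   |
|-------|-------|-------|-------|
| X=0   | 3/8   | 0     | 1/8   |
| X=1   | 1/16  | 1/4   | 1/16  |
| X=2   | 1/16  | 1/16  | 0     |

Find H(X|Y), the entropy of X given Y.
Marginal P(Y) (column sums):
  P(Y=0) = 3/8 + 1/16 + 1/16 = 1/2
  P(Y=1) = 0 + 1/4 + 1/16 = 5/16
  P(Y=2) = 1/8 + 1/16 + 0 = 3/16

H(X|Y) = -Σ P(X,Y)·log₂ P(X|Y), where P(X|Y) = P(X,Y) / P(Y)
  (cells with P(X,Y) = 0 contribute 0)
  (X=0,Y=0): P(X|Y) = (3/8)/(1/2) = 3/4;  -(3/8)·log₂(3/4) = 0.1556
  (X=0,Y=2): P(X|Y) = (1/8)/(3/16) = 2/3;  -(1/8)·log₂(2/3) = 0.0731
  (X=1,Y=0): P(X|Y) = (1/16)/(1/2) = 1/8;  -(1/16)·log₂(1/8) = 0.1875
  (X=1,Y=1): P(X|Y) = (1/4)/(5/16) = 4/5;  -(1/4)·log₂(4/5) = 0.0805
  (X=1,Y=2): P(X|Y) = (1/16)/(3/16) = 1/3;  -(1/16)·log₂(1/3) = 0.0991
  (X=2,Y=0): P(X|Y) = (1/16)/(1/2) = 1/8;  -(1/16)·log₂(1/8) = 0.1875
  (X=2,Y=1): P(X|Y) = (1/16)/(5/16) = 1/5;  -(1/16)·log₂(1/5) = 0.1451
H(X|Y) = 0.1556 + 0.0731 + 0.1875 + 0.0805 + 0.0991 + 0.1875 + 0.1451
  = 0.9284 bits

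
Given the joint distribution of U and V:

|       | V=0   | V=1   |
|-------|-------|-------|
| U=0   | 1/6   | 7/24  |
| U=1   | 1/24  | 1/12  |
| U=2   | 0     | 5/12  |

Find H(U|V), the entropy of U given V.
Marginal P(V) (column sums):
  P(V=0) = 1/6 + 1/24 + 0 = 5/24
  P(V=1) = 7/24 + 1/12 + 5/12 = 19/24

H(U|V) = -Σ P(U,V)·log₂ P(U|V), where P(U|V) = P(U,V) / P(V)
  (cells with P(U,V) = 0 contribute 0)
  (U=0,V=0): P(U|V) = (1/6)/(5/24) = 4/5;  -(1/6)·log₂(4/5) = 0.0537
  (U=0,V=1): P(U|V) = (7/24)/(19/24) = 7/19;  -(7/24)·log₂(7/19) = 0.4202
  (U=1,V=0): P(U|V) = (1/24)/(5/24) = 1/5;  -(1/24)·log₂(1/5) = 0.0967
  (U=1,V=1): P(U|V) = (1/12)/(19/24) = 2/19;  -(1/12)·log₂(2/19) = 0.2707
  (U=2,V=1): P(U|V) = (5/12)/(19/24) = 10/19;  -(5/12)·log₂(10/19) = 0.3858
H(U|V) = 0.0537 + 0.4202 + 0.0967 + 0.2707 + 0.3858
  = 1.2271 bits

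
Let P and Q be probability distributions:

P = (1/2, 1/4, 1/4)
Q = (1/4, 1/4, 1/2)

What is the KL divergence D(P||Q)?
D(P||Q) = Σ P(i) log₂(P(i)/Q(i))
  i=0: (1/2) × log₂((1/2)/(1/4)) = (1/2) × log₂(2) = 0.5000
  i=1: (1/4) × log₂((1/4)/(1/4)) = (1/4) × log₂(1) = 0.0000
  i=2: (1/4) × log₂((1/4)/(1/2)) = (1/4) × log₂(1/2) = -0.2500
D(P||Q) = 0.5000 + 0.0000 - 0.2500
  = 0.2500 bits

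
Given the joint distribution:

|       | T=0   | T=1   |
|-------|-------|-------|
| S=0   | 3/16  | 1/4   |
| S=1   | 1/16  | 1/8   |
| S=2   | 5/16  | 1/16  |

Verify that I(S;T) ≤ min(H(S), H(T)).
Marginal P(S) (row sums):
  P(S=0) = 3/16 + 1/4 = 7/16
  P(S=1) = 1/16 + 1/8 = 3/16
  P(S=2) = 5/16 + 1/16 = 3/8
Marginal P(T) (column sums):
  P(T=0) = 3/16 + 1/16 + 5/16 = 9/16
  P(T=1) = 1/4 + 1/8 + 1/16 = 7/16

H(S) = -[(7/16)·log₂(7/16) + (3/16)·log₂(3/16) + (3/8)·log₂(3/8)]
  = 0.5218 + 0.4528 + 0.5306
  = 1.5052 bits
H(T) = -[(9/16)·log₂(9/16) + (7/16)·log₂(7/16)]
  = 0.4669 + 0.5218
  = 0.9887 bits
H(S,T) = -[(3/16)·log₂(3/16) + (1/4)·log₂(1/4) + (1/16)·log₂(1/16) + (1/8)·log₂(1/8) + (5/16)·log₂(5/16) + (1/16)·log₂(1/16)]
  = 0.4528 + 0.5000 + 0.2500 + 0.3750 + 0.5244 + 0.2500
  = 2.3522 bits

I(S;T) = H(S) + H(T) - H(S,T)
  = 1.5052 + 0.9887 - 2.3522
  = 0.1417 bits

min(H(S), H(T)) = min(1.5052, 0.9887) = 0.9887 bits
Since 0.1417 ≤ 0.9887, the bound is satisfied ✓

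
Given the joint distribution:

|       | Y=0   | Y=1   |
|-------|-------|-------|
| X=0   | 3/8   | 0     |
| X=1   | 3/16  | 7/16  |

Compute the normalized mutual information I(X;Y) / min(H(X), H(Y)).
Marginal P(X) (row sums):
  P(X=0) = 3/8 + 0 = 3/8
  P(X=1) = 3/16 + 7/16 = 5/8
Marginal P(Y) (column sums):
  P(Y=0) = 3/8 + 3/16 = 9/16
  P(Y=1) = 0 + 7/16 = 7/16

H(X) = -[(3/8)·log₂(3/8) + (5/8)·log₂(5/8)]
  = 0.5306 + 0.4238
  = 0.9544 bits
H(Y) = -[(9/16)·log₂(9/16) + (7/16)·log₂(7/16)]
  = 0.4669 + 0.5218
  = 0.9887 bits
H(X,Y) = -[(3/8)·log₂(3/8) + (3/16)·log₂(3/16) + (7/16)·log₂(7/16)]
  = 0.5306 + 0.4528 + 0.5218
  = 1.5052 bits

I(X;Y) = H(X) + H(Y) - H(X,Y)
  = 0.9544 + 0.9887 - 1.5052
  = 0.4379 bits

min(H(X), H(Y)) = min(0.9544, 0.9887) = 0.9544 bits
Normalized MI = 0.4379 / 0.9544 = 0.4588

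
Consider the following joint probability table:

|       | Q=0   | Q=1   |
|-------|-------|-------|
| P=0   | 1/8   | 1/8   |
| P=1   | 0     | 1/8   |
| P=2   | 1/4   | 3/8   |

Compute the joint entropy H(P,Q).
H(P,Q) = -Σ P(P,Q) log₂ P(P,Q), summed over the non-zero cells:
H(P,Q) = -[(1/8)·log₂(1/8) + (1/8)·log₂(1/8) + (1/8)·log₂(1/8) + (1/4)·log₂(1/4) + (3/8)·log₂(3/8)]
  = 0.3750 + 0.3750 + 0.3750 + 0.5000 + 0.5306
  = 2.1556 bits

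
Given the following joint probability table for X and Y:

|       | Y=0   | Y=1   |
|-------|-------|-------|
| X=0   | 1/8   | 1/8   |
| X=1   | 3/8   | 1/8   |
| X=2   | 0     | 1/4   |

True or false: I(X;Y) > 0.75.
Marginal P(X) (row sums):
  P(X=0) = 1/8 + 1/8 = 1/4
  P(X=1) = 3/8 + 1/8 = 1/2
  P(X=2) = 0 + 1/4 = 1/4
Marginal P(Y) (column sums):
  P(Y=0) = 1/8 + 3/8 + 0 = 1/2
  P(Y=1) = 1/8 + 1/8 + 1/4 = 1/2

H(X) = -[(1/4)·log₂(1/4) + (1/2)·log₂(1/2) + (1/4)·log₂(1/4)]
  = 0.5000 + 0.5000 + 0.5000
  = 1.5000 bits
H(Y) = -[(1/2)·log₂(1/2) + (1/2)·log₂(1/2)]
  = 0.5000 + 0.5000
  = 1.0000 bits
H(X,Y) = -[(1/8)·log₂(1/8) + (1/8)·log₂(1/8) + (3/8)·log₂(3/8) + (1/8)·log₂(1/8) + (1/4)·log₂(1/4)]
  = 0.3750 + 0.3750 + 0.5306 + 0.3750 + 0.5000
  = 2.1556 bits

I(X;Y) = H(X) + H(Y) - H(X,Y)
  = 1.5000 + 1.0000 - 2.1556
  = 0.3444 bits

False. I(X;Y) = 0.3444 bits, which is ≤ 0.75 bits.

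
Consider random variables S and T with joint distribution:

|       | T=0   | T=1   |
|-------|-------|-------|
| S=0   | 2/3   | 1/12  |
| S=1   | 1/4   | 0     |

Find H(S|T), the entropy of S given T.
Marginal P(T) (column sums):
  P(T=0) = 2/3 + 1/4 = 11/12
  P(T=1) = 1/12 + 0 = 1/12

H(S|T) = -Σ P(S,T)·log₂ P(S|T), where P(S|T) = P(S,T) / P(T)
  (cells with P(S,T) = 0 contribute 0)
  (S=0,T=0): P(S|T) = (2/3)/(11/12) = 8/11;  -(2/3)·log₂(8/11) = 0.3063
  (S=0,T=1): P(S|T) = (1/12)/(1/12) = 1;  -(1/12)·log₂(1) = 0.0000
  (S=1,T=0): P(S|T) = (1/4)/(11/12) = 3/11;  -(1/4)·log₂(3/11) = 0.4686
H(S|T) = 0.3063 + 0.0000 + 0.4686
  = 0.7749 bits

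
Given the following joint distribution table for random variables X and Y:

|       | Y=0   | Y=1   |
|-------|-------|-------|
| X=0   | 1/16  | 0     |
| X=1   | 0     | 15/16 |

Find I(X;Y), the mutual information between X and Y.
Marginal P(X) (row sums):
  P(X=0) = 1/16 + 0 = 1/16
  P(X=1) = 0 + 15/16 = 15/16
Marginal P(Y) (column sums):
  P(Y=0) = 1/16 + 0 = 1/16
  P(Y=1) = 0 + 15/16 = 15/16

H(X) = -[(1/16)·log₂(1/16) + (15/16)·log₂(15/16)]
  = 0.2500 + 0.0873
  = 0.3373 bits
H(Y) = -[(1/16)·log₂(1/16) + (15/16)·log₂(15/16)]
  = 0.2500 + 0.0873
  = 0.3373 bits
H(X,Y) = -[(1/16)·log₂(1/16) + (15/16)·log₂(15/16)]
  = 0.2500 + 0.0873
  = 0.3373 bits

I(X;Y) = H(X) + H(Y) - H(X,Y)
  = 0.3373 + 0.3373 - 0.3373
  = 0.3373 bits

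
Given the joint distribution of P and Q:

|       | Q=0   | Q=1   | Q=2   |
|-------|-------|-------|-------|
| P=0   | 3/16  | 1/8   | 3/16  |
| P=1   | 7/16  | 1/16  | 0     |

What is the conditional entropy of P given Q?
Marginal P(Q) (column sums):
  P(Q=0) = 3/16 + 7/16 = 5/8
  P(Q=1) = 1/8 + 1/16 = 3/16
  P(Q=2) = 3/16 + 0 = 3/16

H(P|Q) = -Σ P(P,Q)·log₂ P(P|Q), where P(P|Q) = P(P,Q) / P(Q)
  (cells with P(P,Q) = 0 contribute 0)
  (P=0,Q=0): P(P|Q) = (3/16)/(5/8) = 3/10;  -(3/16)·log₂(3/10) = 0.3257
  (P=0,Q=1): P(P|Q) = (1/8)/(3/16) = 2/3;  -(1/8)·log₂(2/3) = 0.0731
  (P=0,Q=2): P(P|Q) = (3/16)/(3/16) = 1;  -(3/16)·log₂(1) = 0.0000
  (P=1,Q=0): P(P|Q) = (7/16)/(5/8) = 7/10;  -(7/16)·log₂(7/10) = 0.2251
  (P=1,Q=1): P(P|Q) = (1/16)/(3/16) = 1/3;  -(1/16)·log₂(1/3) = 0.0991
H(P|Q) = 0.3257 + 0.0731 + 0.0000 + 0.2251 + 0.0991
  = 0.7230 bits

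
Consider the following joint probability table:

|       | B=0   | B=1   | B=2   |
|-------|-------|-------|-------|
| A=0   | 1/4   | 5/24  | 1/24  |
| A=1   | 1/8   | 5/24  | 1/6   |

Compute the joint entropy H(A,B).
H(A,B) = -Σ P(A,B) log₂ P(A,B), summed over the non-zero cells:
H(A,B) = -[(1/4)·log₂(1/4) + (5/24)·log₂(5/24) + (1/24)·log₂(1/24) + (1/8)·log₂(1/8) + (5/24)·log₂(5/24) + (1/6)·log₂(1/6)]
  = 0.5000 + 0.4715 + 0.1910 + 0.3750 + 0.4715 + 0.4308
  = 2.4398 bits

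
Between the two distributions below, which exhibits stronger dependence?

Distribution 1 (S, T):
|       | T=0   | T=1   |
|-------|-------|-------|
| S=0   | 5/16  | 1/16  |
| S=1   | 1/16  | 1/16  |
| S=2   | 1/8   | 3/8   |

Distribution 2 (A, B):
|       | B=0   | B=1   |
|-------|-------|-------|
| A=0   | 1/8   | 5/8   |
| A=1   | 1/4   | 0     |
Distribution 1 (S, T):
Marginal P(S) (row sums):
  P(S=0) = 5/16 + 1/16 = 3/8
  P(S=1) = 1/16 + 1/16 = 1/8
  P(S=2) = 1/8 + 3/8 = 1/2
Marginal P(T) (column sums):
  P(T=0) = 5/16 + 1/16 + 1/8 = 1/2
  P(T=1) = 1/16 + 1/16 + 3/8 = 1/2

H(S) = -[(3/8)·log₂(3/8) + (1/8)·log₂(1/8) + (1/2)·log₂(1/2)]
  = 0.5306 + 0.3750 + 0.5000
  = 1.4056 bits
H(T) = -[(1/2)·log₂(1/2) + (1/2)·log₂(1/2)]
  = 0.5000 + 0.5000
  = 1.0000 bits
H(S,T) = -[(5/16)·log₂(5/16) + (1/16)·log₂(1/16) + (1/16)·log₂(1/16) + (1/16)·log₂(1/16) + (1/8)·log₂(1/8) + (3/8)·log₂(3/8)]
  = 0.5244 + 0.2500 + 0.2500 + 0.2500 + 0.3750 + 0.5306
  = 2.1800 bits

I(S;T) = H(S) + H(T) - H(S,T)
  = 1.4056 + 1.0000 - 2.1800
  = 0.2256 bits

Distribution 2 (A, B):
Marginal P(A) (row sums):
  P(A=0) = 1/8 + 5/8 = 3/4
  P(A=1) = 1/4 + 0 = 1/4
Marginal P(B) (column sums):
  P(B=0) = 1/8 + 1/4 = 3/8
  P(B=1) = 5/8 + 0 = 5/8

H(A) = -[(3/4)·log₂(3/4) + (1/4)·log₂(1/4)]
  = 0.3113 + 0.5000
  = 0.8113 bits
H(B) = -[(3/8)·log₂(3/8) + (5/8)·log₂(5/8)]
  = 0.5306 + 0.4238
  = 0.9544 bits
H(A,B) = -[(1/8)·log₂(1/8) + (5/8)·log₂(5/8) + (1/4)·log₂(1/4)]
  = 0.3750 + 0.4238 + 0.5000
  = 1.2988 bits

I(A;B) = H(A) + H(B) - H(A,B)
  = 0.8113 + 0.9544 - 1.2988
  = 0.4669 bits

I(A;B) = 0.4669 bits > I(S;T) = 0.2256 bits, so (A, B) has the higher mutual information (stronger dependence).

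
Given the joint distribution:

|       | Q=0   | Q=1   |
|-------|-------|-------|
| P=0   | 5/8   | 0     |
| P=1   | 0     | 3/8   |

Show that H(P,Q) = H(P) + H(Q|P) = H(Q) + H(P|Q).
Marginal P(P) (row sums):
  P(P=0) = 5/8 + 0 = 5/8
  P(P=1) = 0 + 3/8 = 3/8
Marginal P(Q) (column sums):
  P(Q=0) = 5/8 + 0 = 5/8
  P(Q=1) = 0 + 3/8 = 3/8

Decomposition 1: H(P) + H(Q|P)
H(P) = -[(5/8)·log₂(5/8) + (3/8)·log₂(3/8)]
  = 0.4238 + 0.5306
  = 0.9544 bits
H(Q|P) = -Σ P(P,Q)·log₂ P(Q|P), where P(Q|P) = P(P,Q) / P(P)
  (cells with P(P,Q) = 0 contribute 0)
  (P=0,Q=0): P(Q|P) = (5/8)/(5/8) = 1;  -(5/8)·log₂(1) = 0.0000
  (P=1,Q=1): P(Q|P) = (3/8)/(3/8) = 1;  -(3/8)·log₂(1) = 0.0000
H(Q|P) = 0.0000 + 0.0000
  = 0.0000 bits
H(P) + H(Q|P) = 0.9544 + 0.0000 = 0.9544 bits

Decomposition 2: H(Q) + H(P|Q)
H(Q) = -[(5/8)·log₂(5/8) + (3/8)·log₂(3/8)]
  = 0.4238 + 0.5306
  = 0.9544 bits
H(P|Q) = -Σ P(P,Q)·log₂ P(P|Q), where P(P|Q) = P(P,Q) / P(Q)
  (cells with P(P,Q) = 0 contribute 0)
  (P=0,Q=0): P(P|Q) = (5/8)/(5/8) = 1;  -(5/8)·log₂(1) = 0.0000
  (P=1,Q=1): P(P|Q) = (3/8)/(3/8) = 1;  -(3/8)·log₂(1) = 0.0000
H(P|Q) = 0.0000 + 0.0000
  = 0.0000 bits
H(Q) + H(P|Q) = 0.9544 + 0.0000 = 0.9544 bits

Direct computation of the joint entropy:
H(P,Q) = -[(5/8)·log₂(5/8) + (3/8)·log₂(3/8)]
  = 0.4238 + 0.5306
  = 0.9544 bits

All three agree: H(P,Q) = 0.9544 bits ✓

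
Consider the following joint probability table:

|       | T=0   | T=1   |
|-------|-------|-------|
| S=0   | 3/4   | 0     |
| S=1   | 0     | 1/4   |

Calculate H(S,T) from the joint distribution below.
H(S,T) = -Σ P(S,T) log₂ P(S,T), summed over the non-zero cells:
H(S,T) = -[(3/4)·log₂(3/4) + (1/4)·log₂(1/4)]
  = 0.3113 + 0.5000
  = 0.8113 bits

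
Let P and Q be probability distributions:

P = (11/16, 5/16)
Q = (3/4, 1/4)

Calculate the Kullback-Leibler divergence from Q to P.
D(P||Q) = Σ P(i) log₂(P(i)/Q(i))
  i=0: (11/16) × log₂((11/16)/(3/4)) = (11/16) × log₂(11/12) = -0.0863
  i=1: (5/16) × log₂((5/16)/(1/4)) = (5/16) × log₂(5/4) = 0.1006
D(P||Q) = -0.0863 + 0.1006
  = 0.0143 bits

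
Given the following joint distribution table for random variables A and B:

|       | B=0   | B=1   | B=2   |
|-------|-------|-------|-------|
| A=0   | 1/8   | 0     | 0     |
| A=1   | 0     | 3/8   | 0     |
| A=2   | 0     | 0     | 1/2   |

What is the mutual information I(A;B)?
Marginal P(A) (row sums):
  P(A=0) = 1/8 + 0 + 0 = 1/8
  P(A=1) = 0 + 3/8 + 0 = 3/8
  P(A=2) = 0 + 0 + 1/2 = 1/2
Marginal P(B) (column sums):
  P(B=0) = 1/8 + 0 + 0 = 1/8
  P(B=1) = 0 + 3/8 + 0 = 3/8
  P(B=2) = 0 + 0 + 1/2 = 1/2

H(A) = -[(1/8)·log₂(1/8) + (3/8)·log₂(3/8) + (1/2)·log₂(1/2)]
  = 0.3750 + 0.5306 + 0.5000
  = 1.4056 bits
H(B) = -[(1/8)·log₂(1/8) + (3/8)·log₂(3/8) + (1/2)·log₂(1/2)]
  = 0.3750 + 0.5306 + 0.5000
  = 1.4056 bits
H(A,B) = -[(1/8)·log₂(1/8) + (3/8)·log₂(3/8) + (1/2)·log₂(1/2)]
  = 0.3750 + 0.5306 + 0.5000
  = 1.4056 bits

I(A;B) = H(A) + H(B) - H(A,B)
  = 1.4056 + 1.4056 - 1.4056
  = 1.4056 bits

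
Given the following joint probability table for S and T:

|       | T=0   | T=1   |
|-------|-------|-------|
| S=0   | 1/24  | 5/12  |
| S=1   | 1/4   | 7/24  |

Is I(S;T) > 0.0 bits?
Marginal P(S) (row sums):
  P(S=0) = 1/24 + 5/12 = 11/24
  P(S=1) = 1/4 + 7/24 = 13/24
Marginal P(T) (column sums):
  P(T=0) = 1/24 + 1/4 = 7/24
  P(T=1) = 5/12 + 7/24 = 17/24

H(S) = -[(11/24)·log₂(11/24) + (13/24)·log₂(13/24)]
  = 0.5159 + 0.4791
  = 0.9950 bits
H(T) = -[(7/24)·log₂(7/24) + (17/24)·log₂(17/24)]
  = 0.5185 + 0.3524
  = 0.8709 bits
H(S,T) = -[(1/24)·log₂(1/24) + (5/12)·log₂(5/12) + (1/4)·log₂(1/4) + (7/24)·log₂(7/24)]
  = 0.1910 + 0.5263 + 0.5000 + 0.5185
  = 1.7358 bits

I(S;T) = H(S) + H(T) - H(S,T)
  = 0.9950 + 0.8709 - 1.7358
  = 0.1301 bits

Yes. I(S;T) = 0.1301 bits, which is > 0.0 bits.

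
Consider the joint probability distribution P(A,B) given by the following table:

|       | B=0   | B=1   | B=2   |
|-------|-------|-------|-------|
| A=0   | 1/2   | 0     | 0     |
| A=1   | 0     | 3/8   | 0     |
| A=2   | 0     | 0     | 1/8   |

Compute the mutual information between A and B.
Marginal P(A) (row sums):
  P(A=0) = 1/2 + 0 + 0 = 1/2
  P(A=1) = 0 + 3/8 + 0 = 3/8
  P(A=2) = 0 + 0 + 1/8 = 1/8
Marginal P(B) (column sums):
  P(B=0) = 1/2 + 0 + 0 = 1/2
  P(B=1) = 0 + 3/8 + 0 = 3/8
  P(B=2) = 0 + 0 + 1/8 = 1/8

H(A) = -[(1/2)·log₂(1/2) + (3/8)·log₂(3/8) + (1/8)·log₂(1/8)]
  = 0.5000 + 0.5306 + 0.3750
  = 1.4056 bits
H(B) = -[(1/2)·log₂(1/2) + (3/8)·log₂(3/8) + (1/8)·log₂(1/8)]
  = 0.5000 + 0.5306 + 0.3750
  = 1.4056 bits
H(A,B) = -[(1/2)·log₂(1/2) + (3/8)·log₂(3/8) + (1/8)·log₂(1/8)]
  = 0.5000 + 0.5306 + 0.3750
  = 1.4056 bits

I(A;B) = H(A) + H(B) - H(A,B)
  = 1.4056 + 1.4056 - 1.4056
  = 1.4056 bits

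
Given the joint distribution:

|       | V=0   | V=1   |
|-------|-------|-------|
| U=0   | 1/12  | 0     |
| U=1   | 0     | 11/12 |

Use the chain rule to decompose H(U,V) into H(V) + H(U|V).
By the chain rule: H(U,V) = H(V) + H(U|V)

Marginal P(V) (column sums):
  P(V=0) = 1/12 + 0 = 1/12
  P(V=1) = 0 + 11/12 = 11/12
H(V) = -[(1/12)·log₂(1/12) + (11/12)·log₂(11/12)]
  = 0.2987 + 0.1151
  = 0.4138 bits
H(U|V) = -Σ P(U,V)·log₂ P(U|V), where P(U|V) = P(U,V) / P(V)
  (cells with P(U,V) = 0 contribute 0)
  (U=0,V=0): P(U|V) = (1/12)/(1/12) = 1;  -(1/12)·log₂(1) = 0.0000
  (U=1,V=1): P(U|V) = (11/12)/(11/12) = 1;  -(11/12)·log₂(1) = 0.0000
H(U|V) = 0.0000 + 0.0000
  = 0.0000 bits

H(U,V) = H(V) + H(U|V) = 0.4138 + 0.0000 = 0.4138 bits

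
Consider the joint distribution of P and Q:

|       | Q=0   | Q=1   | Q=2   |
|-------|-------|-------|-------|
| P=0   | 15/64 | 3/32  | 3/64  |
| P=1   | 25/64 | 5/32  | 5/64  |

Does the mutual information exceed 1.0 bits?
Marginal P(P) (row sums):
  P(P=0) = 15/64 + 3/32 + 3/64 = 3/8
  P(P=1) = 25/64 + 5/32 + 5/64 = 5/8
Marginal P(Q) (column sums):
  P(Q=0) = 15/64 + 25/64 = 5/8
  P(Q=1) = 3/32 + 5/32 = 1/4
  P(Q=2) = 3/64 + 5/64 = 1/8

H(P) = -[(3/8)·log₂(3/8) + (5/8)·log₂(5/8)]
  = 0.5306 + 0.4238
  = 0.9544 bits
H(Q) = -[(5/8)·log₂(5/8) + (1/4)·log₂(1/4) + (1/8)·log₂(1/8)]
  = 0.4238 + 0.5000 + 0.3750
  = 1.2988 bits
H(P,Q) = -[(15/64)·log₂(15/64) + (3/32)·log₂(3/32) + (3/64)·log₂(3/64) + (25/64)·log₂(25/64) + (5/32)·log₂(5/32) + (5/64)·log₂(5/64)]
  = 0.4906 + 0.3202 + 0.2070 + 0.5297 + 0.4184 + 0.2873
  = 2.2532 bits

I(P;Q) = H(P) + H(Q) - H(P,Q)
  = 0.9544 + 1.2988 - 2.2532
  = 0.0000 bits

No. I(P;Q) = 0.0000 bits, which is ≤ 1.0 bits.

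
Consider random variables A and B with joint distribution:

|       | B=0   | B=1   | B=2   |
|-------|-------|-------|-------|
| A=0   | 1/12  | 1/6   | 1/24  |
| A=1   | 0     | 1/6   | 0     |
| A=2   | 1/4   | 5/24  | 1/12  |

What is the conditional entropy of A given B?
Marginal P(B) (column sums):
  P(B=0) = 1/12 + 0 + 1/4 = 1/3
  P(B=1) = 1/6 + 1/6 + 5/24 = 13/24
  P(B=2) = 1/24 + 0 + 1/12 = 1/8

H(A|B) = -Σ P(A,B)·log₂ P(A|B), where P(A|B) = P(A,B) / P(B)
  (cells with P(A,B) = 0 contribute 0)
  (A=0,B=0): P(A|B) = (1/12)/(1/3) = 1/4;  -(1/12)·log₂(1/4) = 0.1667
  (A=0,B=1): P(A|B) = (1/6)/(13/24) = 4/13;  -(1/6)·log₂(4/13) = 0.2834
  (A=0,B=2): P(A|B) = (1/24)/(1/8) = 1/3;  -(1/24)·log₂(1/3) = 0.0660
  (A=1,B=1): P(A|B) = (1/6)/(13/24) = 4/13;  -(1/6)·log₂(4/13) = 0.2834
  (A=2,B=0): P(A|B) = (1/4)/(1/3) = 3/4;  -(1/4)·log₂(3/4) = 0.1038
  (A=2,B=1): P(A|B) = (5/24)/(13/24) = 5/13;  -(5/24)·log₂(5/13) = 0.2872
  (A=2,B=2): P(A|B) = (1/12)/(1/8) = 2/3;  -(1/12)·log₂(2/3) = 0.0487
H(A|B) = 0.1667 + 0.2834 + 0.0660 + 0.2834 + 0.1038 + 0.2872 + 0.0487
  = 1.2392 bits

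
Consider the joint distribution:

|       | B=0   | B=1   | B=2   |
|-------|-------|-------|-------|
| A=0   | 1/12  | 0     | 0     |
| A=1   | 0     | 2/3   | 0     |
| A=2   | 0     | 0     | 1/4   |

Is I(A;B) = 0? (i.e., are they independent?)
Marginal P(A) (row sums):
  P(A=0) = 1/12 + 0 + 0 = 1/12
  P(A=1) = 0 + 2/3 + 0 = 2/3
  P(A=2) = 0 + 0 + 1/4 = 1/4
Marginal P(B) (column sums):
  P(B=0) = 1/12 + 0 + 0 = 1/12
  P(B=1) = 0 + 2/3 + 0 = 2/3
  P(B=2) = 0 + 0 + 1/4 = 1/4

A and B are independent iff P(A=i,B=j) = P(A=i)·P(B=j) for every cell.
  P(A=0)·P(B=0) = 1/12 × 1/12 = 1/144, but P(A=0,B=0) = 1/12 ✗

No, A and B are not independent. Quantitatively, I(A;B) > 0:

H(A) = -[(1/12)·log₂(1/12) + (2/3)·log₂(2/3) + (1/4)·log₂(1/4)]
  = 0.2987 + 0.3900 + 0.5000
  = 1.1887 bits
H(B) = -[(1/12)·log₂(1/12) + (2/3)·log₂(2/3) + (1/4)·log₂(1/4)]
  = 0.2987 + 0.3900 + 0.5000
  = 1.1887 bits
H(A,B) = -[(1/12)·log₂(1/12) + (2/3)·log₂(2/3) + (1/4)·log₂(1/4)]
  = 0.2987 + 0.3900 + 0.5000
  = 1.1887 bits
I(A;B) = H(A) + H(B) - H(A,B) = 1.1887 + 1.1887 - 1.1887 = 1.1887 bits > 0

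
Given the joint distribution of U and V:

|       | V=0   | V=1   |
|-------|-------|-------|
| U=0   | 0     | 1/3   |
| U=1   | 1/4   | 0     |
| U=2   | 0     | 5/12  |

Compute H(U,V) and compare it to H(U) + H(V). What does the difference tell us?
Marginal P(U) (row sums):
  P(U=0) = 0 + 1/3 = 1/3
  P(U=1) = 1/4 + 0 = 1/4
  P(U=2) = 0 + 5/12 = 5/12
Marginal P(V) (column sums):
  P(V=0) = 0 + 1/4 + 0 = 1/4
  P(V=1) = 1/3 + 0 + 5/12 = 3/4

H(U,V) = -[(1/3)·log₂(1/3) + (1/4)·log₂(1/4) + (5/12)·log₂(5/12)]
  = 0.5283 + 0.5000 + 0.5263
  = 1.5546 bits
H(U) = -[(1/3)·log₂(1/3) + (1/4)·log₂(1/4) + (5/12)·log₂(5/12)]
  = 0.5283 + 0.5000 + 0.5263
  = 1.5546 bits
H(V) = -[(1/4)·log₂(1/4) + (3/4)·log₂(3/4)]
  = 0.5000 + 0.3113
  = 0.8113 bits

H(U) + H(V) = 1.5546 + 0.8113 = 2.3659 bits
Difference: H(U) + H(V) - H(U,V) = 2.3659 - 1.5546 = 0.8113 bits = I(U;V)

The difference is the mutual information; it is positive here, so U and V are dependent (knowing one reduces uncertainty about the other by 0.8113 bits).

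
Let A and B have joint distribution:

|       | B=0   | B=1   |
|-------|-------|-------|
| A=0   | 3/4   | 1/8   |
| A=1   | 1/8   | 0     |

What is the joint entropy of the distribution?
H(A,B) = -Σ P(A,B) log₂ P(A,B), summed over the non-zero cells:
H(A,B) = -[(3/4)·log₂(3/4) + (1/8)·log₂(1/8) + (1/8)·log₂(1/8)]
  = 0.3113 + 0.3750 + 0.3750
  = 1.0613 bits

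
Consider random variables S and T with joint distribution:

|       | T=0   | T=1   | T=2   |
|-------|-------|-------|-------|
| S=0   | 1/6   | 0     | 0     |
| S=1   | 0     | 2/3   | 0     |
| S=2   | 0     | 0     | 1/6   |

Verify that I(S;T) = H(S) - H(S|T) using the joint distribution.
Left side, from I(S;T) = H(S) + H(T) - H(S,T):
Marginal P(S) (row sums):
  P(S=0) = 1/6 + 0 + 0 = 1/6
  P(S=1) = 0 + 2/3 + 0 = 2/3
  P(S=2) = 0 + 0 + 1/6 = 1/6
Marginal P(T) (column sums):
  P(T=0) = 1/6 + 0 + 0 = 1/6
  P(T=1) = 0 + 2/3 + 0 = 2/3
  P(T=2) = 0 + 0 + 1/6 = 1/6

H(S) = -[(1/6)·log₂(1/6) + (2/3)·log₂(2/3) + (1/6)·log₂(1/6)]
  = 0.4308 + 0.3900 + 0.4308
  = 1.2516 bits
H(T) = -[(1/6)·log₂(1/6) + (2/3)·log₂(2/3) + (1/6)·log₂(1/6)]
  = 0.4308 + 0.3900 + 0.4308
  = 1.2516 bits
H(S,T) = -[(1/6)·log₂(1/6) + (2/3)·log₂(2/3) + (1/6)·log₂(1/6)]
  = 0.4308 + 0.3900 + 0.4308
  = 1.2516 bits

I(S;T) = H(S) + H(T) - H(S,T)
  = 1.2516 + 1.2516 - 1.2516
  = 1.2516 bits

Right side, with H(S|T) computed directly from the conditional probabilities:
H(S|T) = -Σ P(S,T)·log₂ P(S|T), where P(S|T) = P(S,T) / P(T)
  (cells with P(S,T) = 0 contribute 0)
  (S=0,T=0): P(S|T) = (1/6)/(1/6) = 1;  -(1/6)·log₂(1) = 0.0000
  (S=1,T=1): P(S|T) = (2/3)/(2/3) = 1;  -(2/3)·log₂(1) = 0.0000
  (S=2,T=2): P(S|T) = (1/6)/(1/6) = 1;  -(1/6)·log₂(1) = 0.0000
H(S|T) = 0.0000 + 0.0000 + 0.0000
  = 0.0000 bits
H(S) - H(S|T) = 1.2516 - 0.0000 = 1.2516 bits

Both sides equal 1.2516 bits, so I(S;T) = H(S) - H(S|T) ✓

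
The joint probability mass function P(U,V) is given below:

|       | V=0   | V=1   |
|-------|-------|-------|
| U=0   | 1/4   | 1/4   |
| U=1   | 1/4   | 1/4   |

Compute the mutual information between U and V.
Marginal P(U) (row sums):
  P(U=0) = 1/4 + 1/4 = 1/2
  P(U=1) = 1/4 + 1/4 = 1/2
Marginal P(V) (column sums):
  P(V=0) = 1/4 + 1/4 = 1/2
  P(V=1) = 1/4 + 1/4 = 1/2

H(U) = -[(1/2)·log₂(1/2) + (1/2)·log₂(1/2)]
  = 0.5000 + 0.5000
  = 1.0000 bits
H(V) = -[(1/2)·log₂(1/2) + (1/2)·log₂(1/2)]
  = 0.5000 + 0.5000
  = 1.0000 bits
H(U,V) = -[(1/4)·log₂(1/4) + (1/4)·log₂(1/4) + (1/4)·log₂(1/4) + (1/4)·log₂(1/4)]
  = 0.5000 + 0.5000 + 0.5000 + 0.5000
  = 2.0000 bits

I(U;V) = H(U) + H(V) - H(U,V)
  = 1.0000 + 1.0000 - 2.0000
  = 0.0000 bits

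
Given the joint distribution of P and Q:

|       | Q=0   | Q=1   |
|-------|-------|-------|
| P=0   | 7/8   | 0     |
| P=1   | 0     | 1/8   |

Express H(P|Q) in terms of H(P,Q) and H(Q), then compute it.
H(P|Q) = H(P,Q) - H(Q)

Marginal P(Q) (column sums):
  P(Q=0) = 7/8 + 0 = 7/8
  P(Q=1) = 0 + 1/8 = 1/8

H(P,Q) = -[(7/8)·log₂(7/8) + (1/8)·log₂(1/8)]
  = 0.1686 + 0.3750
  = 0.5436 bits
H(Q) = -[(7/8)·log₂(7/8) + (1/8)·log₂(1/8)]
  = 0.1686 + 0.3750
  = 0.5436 bits

H(P|Q) = 0.5436 - 0.5436 = 0.0000 bits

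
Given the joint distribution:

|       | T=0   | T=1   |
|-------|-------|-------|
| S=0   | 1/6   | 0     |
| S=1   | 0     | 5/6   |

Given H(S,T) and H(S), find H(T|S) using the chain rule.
From the chain rule: H(S,T) = H(S) + H(T|S)
Therefore: H(T|S) = H(S,T) - H(S)

H(S,T) = -[(1/6)·log₂(1/6) + (5/6)·log₂(5/6)]
  = 0.4308 + 0.2192
  = 0.6500 bits
Marginal P(S) (row sums):
  P(S=0) = 1/6 + 0 = 1/6
  P(S=1) = 0 + 5/6 = 5/6
H(S) = -[(1/6)·log₂(1/6) + (5/6)·log₂(5/6)]
  = 0.4308 + 0.2192
  = 0.6500 bits

H(T|S) = 0.6500 - 0.6500 = 0.0000 bits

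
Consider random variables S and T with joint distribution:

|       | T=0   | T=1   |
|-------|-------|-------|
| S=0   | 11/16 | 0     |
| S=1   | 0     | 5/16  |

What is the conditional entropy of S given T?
Marginal P(T) (column sums):
  P(T=0) = 11/16 + 0 = 11/16
  P(T=1) = 0 + 5/16 = 5/16

H(S|T) = -Σ P(S,T)·log₂ P(S|T), where P(S|T) = P(S,T) / P(T)
  (cells with P(S,T) = 0 contribute 0)
  (S=0,T=0): P(S|T) = (11/16)/(11/16) = 1;  -(11/16)·log₂(1) = 0.0000
  (S=1,T=1): P(S|T) = (5/16)/(5/16) = 1;  -(5/16)·log₂(1) = 0.0000
H(S|T) = 0.0000 + 0.0000
  = 0.0000 bits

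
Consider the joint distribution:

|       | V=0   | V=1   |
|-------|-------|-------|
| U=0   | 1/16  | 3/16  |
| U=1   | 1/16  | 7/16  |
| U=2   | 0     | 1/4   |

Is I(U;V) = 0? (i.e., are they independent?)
Marginal P(U) (row sums):
  P(U=0) = 1/16 + 3/16 = 1/4
  P(U=1) = 1/16 + 7/16 = 1/2
  P(U=2) = 0 + 1/4 = 1/4
Marginal P(V) (column sums):
  P(V=0) = 1/16 + 1/16 + 0 = 1/8
  P(V=1) = 3/16 + 7/16 + 1/4 = 7/8

U and V are independent iff P(U=i,V=j) = P(U=i)·P(V=j) for every cell.
  P(U=0)·P(V=0) = 1/4 × 1/8 = 1/32, but P(U=0,V=0) = 1/16 ✗

No, U and V are not independent. Quantitatively, I(U;V) > 0:

H(U) = -[(1/4)·log₂(1/4) + (1/2)·log₂(1/2) + (1/4)·log₂(1/4)]
  = 0.5000 + 0.5000 + 0.5000
  = 1.5000 bits
H(V) = -[(1/8)·log₂(1/8) + (7/8)·log₂(7/8)]
  = 0.3750 + 0.1686
  = 0.5436 bits
H(U,V) = -[(1/16)·log₂(1/16) + (3/16)·log₂(3/16) + (1/16)·log₂(1/16) + (7/16)·log₂(7/16) + (1/4)·log₂(1/4)]
  = 0.2500 + 0.4528 + 0.2500 + 0.5218 + 0.5000
  = 1.9746 bits
I(U;V) = H(U) + H(V) - H(U,V) = 1.5000 + 0.5436 - 1.9746 = 0.0690 bits > 0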